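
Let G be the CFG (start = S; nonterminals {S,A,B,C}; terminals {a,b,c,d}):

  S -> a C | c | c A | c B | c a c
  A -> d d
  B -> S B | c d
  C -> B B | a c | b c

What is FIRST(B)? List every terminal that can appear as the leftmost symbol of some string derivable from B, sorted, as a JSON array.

Compute FIRST by fixpoint:
[1]
  A via A→d d: +{d}
  B via B→c d: +{c}
  C via C→B B: +{c}
  C via C→a c: +{a}
  C via C→b c: +{b}
  S via S→a C: +{a}
  S via S→c: +{c}
  FIRST(S)={a,c}  FIRST(A)={d}  FIRST(B)={c}  FIRST(C)={a,b,c}
[2]
  B via B→S B: +{a}
  FIRST(S)={a,c}  FIRST(A)={d}  FIRST(B)={a,c}  FIRST(C)={a,b,c}
[3] done
  FIRST(S)={a,c}  FIRST(A)={d}  FIRST(B)={a,c}  FIRST(C)={a,b,c}

FIRST(B) = ["a", "c"]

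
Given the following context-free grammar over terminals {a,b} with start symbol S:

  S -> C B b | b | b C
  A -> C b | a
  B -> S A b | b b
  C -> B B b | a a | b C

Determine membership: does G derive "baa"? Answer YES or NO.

Convert to CNF:
  S -> C X4 | T0 C | b
  A -> C T0 | a
  B -> S X2 | T0 T0
  C -> B X3 | T0 C | T1 T1
  T0 -> b
  T1 -> a
  X2 -> A T0
  X3 -> B T0
  X4 -> B T0

CYK table (by increasing span):
  [0..0]={S,T0}  "b"  orig:{S}
  [1..1]={A,T1}  "a"  orig:{A}
  [2..2]={A,T1}  "a"  orig:{A}
  [0..1]=∅  "ba"
  [1..2]={C}  "aa"
  [0..2]={C,S}  "baa"

S ∈ T[0,2] ⇒ YES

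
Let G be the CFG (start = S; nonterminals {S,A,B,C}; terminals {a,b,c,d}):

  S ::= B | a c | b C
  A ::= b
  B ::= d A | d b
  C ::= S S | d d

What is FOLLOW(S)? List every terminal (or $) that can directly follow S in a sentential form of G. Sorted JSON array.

Compute FIRST by fixpoint:
round 1:
  A via A→b: +{b}
  B via B→d A: +{d}
  C via C→d d: +{d}
  S via S→B: +{d}
  S via S→a c: +{a}
  S via S→b C: +{b}
  S: {a,b,d}  A: {b}  B: {d}  C: {d}
round 2:
  C via C→S S: +{a,b}
  S: {a,b,d}  A: {b}  B: {d}  C: {a,b,d}
round 3: done
  S: {a,b,d}  A: {b}  B: {d}  C: {a,b,d}

Compute FOLLOW by fixpoint:
seed FOLLOW(S) with $
iter 1:
  C→S S: FOLLOW(S) ⊇ FIRST(S) = {a,b,d}; new: +{a,b,d}
  S→B: FOLLOW(B) ⊇ FOLLOW(S) ⊇ {$,a,b,d}; new: +{$,a,b,d}
  S→b C: FOLLOW(C) ⊇ FOLLOW(S) ⊇ {$,a,b,d}; new: +{$,a,b,d}
  FOLLOW[S]={$,a,b,d}  FOLLOW[A]={}  FOLLOW[B]={$,a,b,d}  FOLLOW[C]={$,a,b,d}
iter 2:
  B→d A: FOLLOW(A) ⊇ FOLLOW(B) ⊇ {$,a,b,d}; new: +{$,a,b,d}
  FOLLOW[S]={$,a,b,d}  FOLLOW[A]={$,a,b,d}  FOLLOW[B]={$,a,b,d}  FOLLOW[C]={$,a,b,d}
iter 3: — fixpoint
  FOLLOW[S]={$,a,b,d}  FOLLOW[A]={$,a,b,d}  FOLLOW[B]={$,a,b,d}  FOLLOW[C]={$,a,b,d}

FOLLOW(S) = ["$", "a", "b", "d"]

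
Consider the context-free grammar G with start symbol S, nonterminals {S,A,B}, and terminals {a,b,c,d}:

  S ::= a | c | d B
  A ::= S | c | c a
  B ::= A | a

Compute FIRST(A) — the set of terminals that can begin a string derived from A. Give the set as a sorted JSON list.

Compute FIRST by fixpoint:
[1]
  A via A→c: +{c}
  B via B→A: +{c}
  B via B→a: +{a}
  S via S→a: +{a}
  S via S→c: +{c}
  S via S→d B: +{d}
  FIRST(S)={a,c,d}  FIRST(A)={c}  FIRST(B)={a,c}
[2]
  A via A→S: +{a,d}
  B via B→A: +{d}
  FIRST(S)={a,c,d}  FIRST(A)={a,c,d}  FIRST(B)={a,c,d}
[3] — fixpoint
  FIRST(S)={a,c,d}  FIRST(A)={a,c,d}  FIRST(B)={a,c,d}

FIRST(A) = ["a", "c", "d"]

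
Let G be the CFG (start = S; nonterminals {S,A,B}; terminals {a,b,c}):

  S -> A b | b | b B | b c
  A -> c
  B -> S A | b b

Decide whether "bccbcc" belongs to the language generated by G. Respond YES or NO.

Convert to CNF:
  S -> A T0 | T0 B | T0 T1 | b
  A -> c
  B -> S A | T0 T0
  T0 -> b
  T1 -> c

CYK fill:
  [0..0]={S,T0}  "b"  orig:{S}
  [1..1]={A,T1}  "c"  orig:{A}
  [2..2]={A,T1}  "c"  orig:{A}
  [3..3]={S,T0}  "b"  orig:{S}
  [4..4]={A,T1}  "c"  orig:{A}
  [5..5]={A,T1}  "c"  orig:{A}
  [0..1]={B,S}  "bc"
  [1..2]=∅  "cc"
  [2..3]={S}  "cb"
  [3..4]={B,S}  "bc"
  [4..5]=∅  "cc"
  [0..2]={B}  "bcc"
  [1..3]=∅  "ccb"
  [2..4]={B}  "cbc"
  [3..5]={B}  "bcc"
  [0..3]=∅  "bccb"
  [1..4]=∅  "ccbc"
  [2..5]=∅  "cbcc"
  [0..4]=∅  "bccbc"
  [1..5]=∅  "ccbcc"
  [0..5]=∅  "bccbcc"

S ∉ T[0,5] ⇒ NO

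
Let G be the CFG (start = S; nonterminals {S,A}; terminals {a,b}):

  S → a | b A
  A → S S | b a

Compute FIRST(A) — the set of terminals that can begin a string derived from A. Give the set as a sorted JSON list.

FIRST sets, iterate to fixpoint:
[1]
  A via A→b a: +{b}
  S via S→a: +{a}
  S via S→b A: +{b}
  FIRST[S]={a,b}  FIRST[A]={b}
[2]
  A via A→S S: +{a}
  FIRST[S]={a,b}  FIRST[A]={a,b}
[3] (stable)
  FIRST[S]={a,b}  FIRST[A]={a,b}

FIRST(A) = ["a", "b"]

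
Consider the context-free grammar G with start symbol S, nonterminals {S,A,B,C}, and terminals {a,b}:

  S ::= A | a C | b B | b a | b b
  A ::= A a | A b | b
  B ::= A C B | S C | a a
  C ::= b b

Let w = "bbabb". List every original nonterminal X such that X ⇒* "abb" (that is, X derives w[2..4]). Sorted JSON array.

CNF form of G:
  S -> A T0 | A T1 | T0 C | T1 B | T1 T0 | T1 T1 | b
  A -> A T0 | A T1 | b
  B -> A X2 | S C | T0 T0
  C -> T1 T1
  T0 -> a
  T1 -> b
  X2 -> C B

Fill CYK table bottom-up (cells [i..j] with 2 ≤ i ≤ j ≤ 4 only):
  [2..2]={T0}  "a"  orig:{}
  [3..3]={A,S,T1}  "b"  orig:{A,S}
  [4..4]={A,S,T1}  "b"  orig:{A,S}
  [2..3]=∅  "ab"
  [3..4]={A,C,S}  "bb"
  [2..4]={S}  "abb"

Original NTs in T[2,4] deriving "abb": ["S"]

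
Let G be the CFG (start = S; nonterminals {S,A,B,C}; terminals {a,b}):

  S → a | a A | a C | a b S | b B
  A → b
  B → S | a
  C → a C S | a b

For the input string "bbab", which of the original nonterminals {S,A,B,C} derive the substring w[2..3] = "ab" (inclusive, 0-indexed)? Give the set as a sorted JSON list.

Convert to CNF:
  S -> T0 A | T0 C | T0 X4 | T1 B | a
  A -> b
  B -> T0 A | T0 C | T0 X2 | T1 B | a
  C -> T0 T1 | T0 X3
  T0 -> a
  T1 -> b
  X2 -> T1 S
  X3 -> C S
  X4 -> T1 S

CYK fill, restricted to cells inside w[2..3]:
  cell(2,2) a: {B,S,T0}  orig:{B,S}
  cell(3,3) b: {A,T1}  orig:{A}
  cell(2,3) ab: {B,C,S}

Original NTs in T[2,3] deriving "ab": ["B", "C", "S"]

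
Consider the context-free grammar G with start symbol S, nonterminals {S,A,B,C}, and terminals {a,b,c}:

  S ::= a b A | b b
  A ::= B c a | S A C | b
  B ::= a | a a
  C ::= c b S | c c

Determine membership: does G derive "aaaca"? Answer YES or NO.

CNF form of G:
  S -> T1 X6 | T2 T2
  A -> B X3 | S X4 | b
  B -> T1 T1 | a
  C -> T0 T0 | T0 X5
  T0 -> c
  T1 -> a
  T2 -> b
  X3 -> T0 T1
  X4 -> A C
  X5 -> T2 S
  X6 -> T2 A

CYK fill:
  [0..0]={B,T1}  "a"  orig:{B}
  [1..1]={B,T1}  "a"  orig:{B}
  [2..2]={B,T1}  "a"  orig:{B}
  [3..3]={T0}  "c"  orig:{}
  [4..4]={B,T1}  "a"  orig:{B}
  [0..1]={B}  "aa"
  [1..2]={B}  "aa"
  [2..3]=∅  "ac"
  [3..4]={X3}  "ca"  orig:{}
  [0..2]=∅  "aaa"
  [1..3]=∅  "aac"
  [2..4]={A}  "aca"
  [0..3]=∅  "aaac"
  [1..4]={A}  "aaca"
  [0..4]=∅  "aaaca"

S ∉ T[0,4] ⇒ NO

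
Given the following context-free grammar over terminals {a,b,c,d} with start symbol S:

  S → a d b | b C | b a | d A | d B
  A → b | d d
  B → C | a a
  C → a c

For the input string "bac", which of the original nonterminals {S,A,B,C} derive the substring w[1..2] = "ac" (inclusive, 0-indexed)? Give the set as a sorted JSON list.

CNF form of G:
  S -> T0 A | T0 B | T1 X4 | T3 C | T3 T1
  A -> T0 T0 | b
  B -> T1 T1 | T1 T2
  C -> T1 T2
  T0 -> d
  T1 -> a
  T2 -> c
  T3 -> b
  X4 -> T0 T3

Fill CYK table bottom-up, restricted to cells inside w[1..2]:
  cell(1,1) a: {T1}  orig:{}
  cell(2,2) c: {T2}  orig:{}
  cell(1,2) ac: {B,C}

Original NTs in T[1,2] deriving "ac": ["B", "C"]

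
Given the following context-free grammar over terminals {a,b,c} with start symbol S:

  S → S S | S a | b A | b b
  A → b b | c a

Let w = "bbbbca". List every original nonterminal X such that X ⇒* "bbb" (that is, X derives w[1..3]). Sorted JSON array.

CNF form of G:
  S -> S S | S T2 | T0 A | T0 T0
  A -> T0 T0 | T1 T2
  T0 -> b
  T1 -> c
  T2 -> a

CYK table (by increasing span) (cells [i..j] with 1 ≤ i ≤ j ≤ 3 only):
  [1..1]={T0}  "b"  orig:{}
  [2..2]={T0}  "b"  orig:{}
  [3..3]={T0}  "b"  orig:{}
  [1..2]={A,S}  "bb"
  [2..3]={A,S}  "bb"
  [1..3]={S}  "bbb"

Original NTs in T[1,3] deriving "bbb": ["S"]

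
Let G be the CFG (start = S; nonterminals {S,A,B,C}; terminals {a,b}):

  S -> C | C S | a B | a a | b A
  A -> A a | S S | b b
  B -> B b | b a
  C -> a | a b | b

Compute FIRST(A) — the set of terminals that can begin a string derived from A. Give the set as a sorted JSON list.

FIRST sets, iterate to fixpoint:
iter 1:
  A via A→b b: +{b}
  B via B→b a: +{b}
  C via C→a: +{a}
  C via C→b: +{b}
  S via S→C: +{a,b}
  FIRST(S)={a,b}  FIRST(A)={b}  FIRST(B)={b}  FIRST(C)={a,b}
iter 2:
  A via A→S S: +{a}
  FIRST(S)={a,b}  FIRST(A)={a,b}  FIRST(B)={b}  FIRST(C)={a,b}
iter 3: (no change)
  FIRST(S)={a,b}  FIRST(A)={a,b}  FIRST(B)={b}  FIRST(C)={a,b}

FIRST(A) = ["a", "b"]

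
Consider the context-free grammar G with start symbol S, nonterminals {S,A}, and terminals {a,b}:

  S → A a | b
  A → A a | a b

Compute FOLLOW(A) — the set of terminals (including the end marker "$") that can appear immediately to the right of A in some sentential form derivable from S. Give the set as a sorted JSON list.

Compute FIRST by fixpoint:
iter 1:
  A via A→a b: +{a}
  S via S→A a: +{a}
  S via S→b: +{b}
  S: {a,b}  A: {a}
iter 2: — fixpoint
  S: {a,b}  A: {a}

FOLLOW iteration:
FOLLOW(S) := {$}
iter 1:
  A→A a: FOLLOW(A) ⊇ FIRST(a) = {a}; new: +{a}
  FOLLOW(S)={$}  FOLLOW(A)={a}
iter 2: done
  FOLLOW(S)={$}  FOLLOW(A)={a}

FOLLOW(A) = ["a"]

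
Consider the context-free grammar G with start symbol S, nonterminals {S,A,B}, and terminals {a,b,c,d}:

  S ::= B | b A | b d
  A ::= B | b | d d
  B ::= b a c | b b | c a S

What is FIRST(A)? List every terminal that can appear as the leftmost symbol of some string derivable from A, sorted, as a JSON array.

FIRST sets, iterate to fixpoint:
pass 1:
  A via A→b: +{b}
  A via A→d d: +{d}
  B via B→b a c: +{b}
  B via B→c a S: +{c}
  S via S→B: +{b,c}
  FIRST[S]={b,c}  FIRST[A]={b,d}  FIRST[B]={b,c}
pass 2:
  A via A→B: +{c}
  FIRST[S]={b,c}  FIRST[A]={b,c,d}  FIRST[B]={b,c}
pass 3: (no change)
  FIRST[S]={b,c}  FIRST[A]={b,c,d}  FIRST[B]={b,c}

FIRST(A) = ["b", "c", "d"]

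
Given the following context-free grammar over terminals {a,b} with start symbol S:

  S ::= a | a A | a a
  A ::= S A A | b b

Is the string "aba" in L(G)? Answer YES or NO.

Convert to CNF:
  S -> T1 A | T1 T1 | a
  A -> S X2 | T0 T0
  T0 -> b
  T1 -> a
  X2 -> A A

CYK table (by increasing span):
  T[0,0] 'a' = {S,T1}  orig:{S}
  T[1,1] 'b' = {T0}  orig:{}
  T[2,2] 'a' = {S,T1}  orig:{S}
  T[0,1] 'ab' = ∅
  T[1,2] 'ba' = ∅
  T[0,2] 'aba' = ∅

S ∉ T[0,2] ⇒ NO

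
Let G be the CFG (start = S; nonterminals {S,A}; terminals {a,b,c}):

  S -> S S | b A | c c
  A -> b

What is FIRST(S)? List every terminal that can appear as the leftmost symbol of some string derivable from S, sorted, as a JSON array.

FIRST sets, iterate to fixpoint:
pass 1:
  A via A→b: +{b}
  S via S→b A: +{b}
  S via S→c c: +{c}
  S: {b,c}  A: {b}
pass 2: (no change)
  S: {b,c}  A: {b}

FIRST(S) = ["b", "c"]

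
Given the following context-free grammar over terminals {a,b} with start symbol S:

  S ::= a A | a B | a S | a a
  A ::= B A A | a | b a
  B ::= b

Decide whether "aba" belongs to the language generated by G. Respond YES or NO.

Convert to CNF:
  S -> T1 A | T1 B | T1 S | T1 T1
  A -> B X2 | T0 T1 | a
  B -> b
  T0 -> b
  T1 -> a
  X2 -> A A

Fill CYK table bottom-up:
  [0..0]={A,T1}  "a"  orig:{A}
  [1..1]={B,T0}  "b"  orig:{B}
  [2..2]={A,T1}  "a"  orig:{A}
  [0..1]={S}  "ab"
  [1..2]={A}  "ba"
  [0..2]={S,X2}  "aba"  orig:{S}

S ∈ T[0,2] ⇒ YES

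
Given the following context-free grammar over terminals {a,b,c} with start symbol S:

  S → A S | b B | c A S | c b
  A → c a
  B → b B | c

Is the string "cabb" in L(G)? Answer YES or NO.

Convert to CNF:
  S -> A S | T0 T2 | T0 X3 | T2 B
  A -> T0 T1
  B -> T2 B | c
  T0 -> c
  T1 -> a
  T2 -> b
  X3 -> A S

CYK fill:
  cell(0,0) c: {B,T0}  orig:{B}
  cell(1,1) a: {T1}  orig:{}
  cell(2,2) b: {T2}  orig:{}
  cell(3,3) b: {T2}  orig:{}
  cell(0,1) ca: {A}
  cell(1,2) ab: ∅
  cell(2,3) bb: ∅
  cell(0,2) cab: ∅
  cell(1,3) abb: ∅
  cell(0,3) cabb: ∅

S ∉ T[0,3] ⇒ NO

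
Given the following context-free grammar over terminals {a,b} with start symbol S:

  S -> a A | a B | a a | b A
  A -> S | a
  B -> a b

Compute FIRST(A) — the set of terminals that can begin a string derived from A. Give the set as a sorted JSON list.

Compute FIRST by fixpoint:
[1]
  A via A→a: +{a}
  B via B→a b: +{a}
  S via S→a A: +{a}
  S via S→b A: +{b}
  FIRST[S]={a,b}  FIRST[A]={a}  FIRST[B]={a}
[2]
  A via A→S: +{b}
  FIRST[S]={a,b}  FIRST[A]={a,b}  FIRST[B]={a}
[3] done
  FIRST[S]={a,b}  FIRST[A]={a,b}  FIRST[B]={a}

FIRST(A) = ["a", "b"]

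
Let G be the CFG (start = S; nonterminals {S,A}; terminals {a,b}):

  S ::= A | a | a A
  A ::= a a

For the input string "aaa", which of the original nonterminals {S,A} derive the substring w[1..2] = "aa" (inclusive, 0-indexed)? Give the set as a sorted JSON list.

Convert to CNF:
  S -> T0 A | T0 T0 | a
  A -> T0 T0
  T0 -> a

CYK table (by increasing span) (cells [i..j] with 1 ≤ i ≤ j ≤ 2 only):
  T[1,1] 'a' = {S,T0}  orig:{S}
  T[2,2] 'a' = {S,T0}  orig:{S}
  T[1,2] 'aa' = {A,S}

Original NTs in T[1,2] deriving "aa": ["A", "S"]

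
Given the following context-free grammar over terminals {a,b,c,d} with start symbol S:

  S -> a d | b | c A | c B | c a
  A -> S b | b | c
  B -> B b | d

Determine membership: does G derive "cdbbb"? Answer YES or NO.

Convert to CNF:
  S -> T1 T2 | T3 A | T3 B | T3 T1 | b
  A -> S T0 | b | c
  B -> B T0 | d
  T0 -> b
  T1 -> a
  T2 -> d
  T3 -> c

Fill CYK table bottom-up:
  cell(0,0) c: {A,T3}  orig:{A}
  cell(1,1) d: {B,T2}  orig:{B}
  cell(2,2) b: {A,S,T0}  orig:{A,S}
  cell(3,3) b: {A,S,T0}  orig:{A,S}
  cell(4,4) b: {A,S,T0}  orig:{A,S}
  cell(0,1) cd: {S}
  cell(1,2) db: {B}
  cell(2,3) bb: {A}
  cell(3,4) bb: {A}
  cell(0,2) cdb: {A,S}
  cell(1,3) dbb: {B}
  cell(2,4) bbb: ∅
  cell(0,3) cdbb: {A,S}
  cell(1,4) dbbb: {B}
  cell(0,4) cdbbb: {A,S}

S ∈ T[0,4] ⇒ YES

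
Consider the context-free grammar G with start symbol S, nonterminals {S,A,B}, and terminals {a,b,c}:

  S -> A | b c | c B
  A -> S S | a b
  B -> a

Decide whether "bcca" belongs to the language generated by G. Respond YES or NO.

Convert to CNF:
  S -> S S | T0 T1 | T1 T2 | T2 B
  A -> S S | T0 T1
  B -> a
  T0 -> a
  T1 -> b
  T2 -> c

Fill CYK table bottom-up:
  T[0,0] 'b' = {T1}  orig:{}
  T[1,1] 'c' = {T2}  orig:{}
  T[2,2] 'c' = {T2}  orig:{}
  T[3,3] 'a' = {B,T0}  orig:{B}
  T[0,1] 'bc' = {S}
  T[1,2] 'cc' = ∅
  T[2,3] 'ca' = {S}
  T[0,2] 'bcc' = ∅
  T[1,3] 'cca' = ∅
  T[0,3] 'bcca' = {A,S}

S ∈ T[0,3] ⇒ YES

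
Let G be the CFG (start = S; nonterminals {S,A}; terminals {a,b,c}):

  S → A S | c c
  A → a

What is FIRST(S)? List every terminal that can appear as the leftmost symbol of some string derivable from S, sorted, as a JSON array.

FIRST iteration:
[1]
  A via A→a: +{a}
  S via S→A S: +{a}
  S via S→c c: +{c}
  FIRST(S)={a,c}  FIRST(A)={a}
[2] (stable)
  FIRST(S)={a,c}  FIRST(A)={a}

FIRST(S) = ["a", "c"]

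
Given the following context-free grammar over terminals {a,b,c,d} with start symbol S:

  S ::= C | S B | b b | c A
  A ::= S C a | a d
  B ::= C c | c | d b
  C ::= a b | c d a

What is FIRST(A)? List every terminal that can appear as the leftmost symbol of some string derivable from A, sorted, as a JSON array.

FIRST iteration:
pass 1:
  A via A→a d: +{a}
  B via B→c: +{c}
  B via B→d b: +{d}
  C via C→a b: +{a}
  C via C→c d a: +{c}
  S via S→C: +{a,c}
  S via S→b b: +{b}
  FIRST[S]={a,b,c}  FIRST[A]={a}  FIRST[B]={c,d}  FIRST[C]={a,c}
pass 2:
  A via A→S C a: +{b,c}
  B via B→C c: +{a}
  FIRST[S]={a,b,c}  FIRST[A]={a,b,c}  FIRST[B]={a,c,d}  FIRST[C]={a,c}
pass 3: (no change)
  FIRST[S]={a,b,c}  FIRST[A]={a,b,c}  FIRST[B]={a,c,d}  FIRST[C]={a,c}

FIRST(A) = ["a", "b", "c"]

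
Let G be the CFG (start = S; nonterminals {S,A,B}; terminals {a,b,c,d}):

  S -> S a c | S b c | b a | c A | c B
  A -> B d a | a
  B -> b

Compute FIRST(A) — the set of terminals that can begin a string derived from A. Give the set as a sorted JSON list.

Compute FIRST by fixpoint:
round 1:
  A via A→a: +{a}
  B via B→b: +{b}
  S via S→b a: +{b}
  S via S→c A: +{c}
  FIRST(S)={b,c}  FIRST(A)={a}  FIRST(B)={b}
round 2:
  A via A→B d a: +{b}
  FIRST(S)={b,c}  FIRST(A)={a,b}  FIRST(B)={b}
round 3: (no change)
  FIRST(S)={b,c}  FIRST(A)={a,b}  FIRST(B)={b}

FIRST(A) = ["a", "b"]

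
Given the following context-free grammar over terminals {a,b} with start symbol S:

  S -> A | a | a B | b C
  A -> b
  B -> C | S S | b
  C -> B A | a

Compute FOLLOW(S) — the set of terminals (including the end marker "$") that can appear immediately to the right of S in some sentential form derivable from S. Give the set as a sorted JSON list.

FIRST iteration:
pass 1:
  A via A→b: +{b}
  B via B→b: +{b}
  C via C→B A: +{b}
  C via C→a: +{a}
  S via S→A: +{b}
  S via S→a: +{a}
  FIRST(S)={a,b}  FIRST(A)={b}  FIRST(B)={b}  FIRST(C)={a,b}
pass 2:
  B via B→C: +{a}
  FIRST(S)={a,b}  FIRST(A)={b}  FIRST(B)={a,b}  FIRST(C)={a,b}
pass 3: (stable)
  FIRST(S)={a,b}  FIRST(A)={b}  FIRST(B)={a,b}  FIRST(C)={a,b}

FOLLOW sets:
FOLLOW(S) := {$}
pass 1:
  B→S S: FOLLOW(S) ⊇ FIRST(S) = {a,b}; new: +{a,b}
  C→B A: FOLLOW(B) ⊇ FIRST(A) = {b}; new: +{b}
  S→A: FOLLOW(A) ⊇ FOLLOW(S) ⊇ {$,a,b}; new: +{$,a,b}
  S→a B: FOLLOW(B) ⊇ FOLLOW(S) ⊇ {$,a,b}; new: +{$,a}
  S→b C: FOLLOW(C) ⊇ FOLLOW(S) ⊇ {$,a,b}; new: +{$,a,b}
  S: {$,a,b}  A: {$,a,b}  B: {$,a,b}  C: {$,a,b}
pass 2: (no change)
  S: {$,a,b}  A: {$,a,b}  B: {$,a,b}  C: {$,a,b}

FOLLOW(S) = ["$", "a", "b"]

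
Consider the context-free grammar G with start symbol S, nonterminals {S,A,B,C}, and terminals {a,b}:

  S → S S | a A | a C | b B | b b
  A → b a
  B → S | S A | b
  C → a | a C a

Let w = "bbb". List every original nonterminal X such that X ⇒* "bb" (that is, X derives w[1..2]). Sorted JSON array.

Convert to CNF:
  S -> S S | T0 B | T0 T0 | T1 A | T1 C
  A -> T0 T1
  B -> S A | S S | T0 B | T0 T0 | T1 A | T1 C | b
  C -> T1 X2 | a
  T0 -> b
  T1 -> a
  X2 -> C T1

CYK fill (cells [i..j] with 1 ≤ i ≤ j ≤ 2 only):
  T[1,1] 'b' = {B,T0}  orig:{B}
  T[2,2] 'b' = {B,T0}  orig:{B}
  T[1,2] 'bb' = {B,S}

Original NTs in T[1,2] deriving "bb": ["B", "S"]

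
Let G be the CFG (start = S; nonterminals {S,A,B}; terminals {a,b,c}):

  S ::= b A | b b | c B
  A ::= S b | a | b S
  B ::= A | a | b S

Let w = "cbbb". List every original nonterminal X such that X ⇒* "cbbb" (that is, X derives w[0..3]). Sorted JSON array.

Convert to CNF:
  S -> T0 A | T0 T0 | T1 B
  A -> S T0 | T0 S | a
  B -> S T0 | T0 S | a
  T0 -> b
  T1 -> c

Fill CYK table bottom-up, restricted to cells inside w[0..3]:
  T[0,0] 'c' = {T1}  orig:{}
  T[1,1] 'b' = {T0}  orig:{}
  T[2,2] 'b' = {T0}  orig:{}
  T[3,3] 'b' = {T0}  orig:{}
  T[0,1] 'cb' = ∅
  T[1,2] 'bb' = {S}
  T[2,3] 'bb' = {S}
  T[0,2] 'cbb' = ∅
  T[1,3] 'bbb' = {A,B}
  T[0,3] 'cbbb' = {S}

Original NTs in T[0,3] deriving "cbbb": ["S"]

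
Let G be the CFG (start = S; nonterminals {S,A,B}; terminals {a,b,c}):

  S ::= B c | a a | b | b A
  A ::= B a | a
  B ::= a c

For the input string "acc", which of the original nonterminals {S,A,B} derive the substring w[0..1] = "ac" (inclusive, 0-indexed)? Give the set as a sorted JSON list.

CNF form of G:
  S -> B T1 | T0 T0 | T2 A | b
  A -> B T0 | a
  B -> T0 T1
  T0 -> a
  T1 -> c
  T2 -> b

Fill CYK table bottom-up — only the sub-triangle for w[0..1]:
  T[0,0] 'a' = {A,T0}  orig:{A}
  T[1,1] 'c' = {T1}  orig:{}
  T[0,1] 'ac' = {B}

Original NTs in T[0,1] deriving "ac": ["B"]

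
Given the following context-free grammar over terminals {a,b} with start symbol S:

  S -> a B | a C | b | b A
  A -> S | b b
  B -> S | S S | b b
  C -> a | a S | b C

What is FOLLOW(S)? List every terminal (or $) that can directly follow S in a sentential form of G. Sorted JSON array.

FIRST iteration:
pass 1:
  A via A→b b: +{b}
  B via B→b b: +{b}
  C via C→a: +{a}
  C via C→b C: +{b}
  S via S→a B: +{a}
  S via S→b: +{b}
  FIRST[S]={a,b}  FIRST[A]={b}  FIRST[B]={b}  FIRST[C]={a,b}
pass 2:
  A via A→S: +{a}
  B via B→S: +{a}
  FIRST[S]={a,b}  FIRST[A]={a,b}  FIRST[B]={a,b}  FIRST[C]={a,b}
pass 3: (no change)
  FIRST[S]={a,b}  FIRST[A]={a,b}  FIRST[B]={a,b}  FIRST[C]={a,b}

Compute FOLLOW by fixpoint:
FOLLOW(S) := {$}
[1]
  B→S S: FOLLOW(S) ⊇ FIRST(S) = {a,b}; new: +{a,b}
  S→a B: FOLLOW(B) ⊇ FOLLOW(S) ⊇ {$,a,b}; new: +{$,a,b}
  S→a C: FOLLOW(C) ⊇ FOLLOW(S) ⊇ {$,a,b}; new: +{$,a,b}
  S→b A: FOLLOW(A) ⊇ FOLLOW(S) ⊇ {$,a,b}; new: +{$,a,b}
  FOLLOW[S]={$,a,b}  FOLLOW[A]={$,a,b}  FOLLOW[B]={$,a,b}  FOLLOW[C]={$,a,b}
[2] (no change)
  FOLLOW[S]={$,a,b}  FOLLOW[A]={$,a,b}  FOLLOW[B]={$,a,b}  FOLLOW[C]={$,a,b}

FOLLOW(S) = ["$", "a", "b"]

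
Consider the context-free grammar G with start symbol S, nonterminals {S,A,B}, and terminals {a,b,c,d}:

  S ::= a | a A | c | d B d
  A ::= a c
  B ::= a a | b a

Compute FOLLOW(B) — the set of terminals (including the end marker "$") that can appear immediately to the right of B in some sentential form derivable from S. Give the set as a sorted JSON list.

FIRST sets, iterate to fixpoint:
pass 1:
  A via A→a c: +{a}
  B via B→a a: +{a}
  B via B→b a: +{b}
  S via S→a: +{a}
  S via S→c: +{c}
  S via S→d B d: +{d}
  S: {a,c,d}  A: {a}  B: {a,b}
pass 2: done
  S: {a,c,d}  A: {a}  B: {a,b}

FOLLOW iteration:
initialize: $ ∈ FOLLOW(S)
iter 1:
  S→a A: FOLLOW(A) ⊇ FOLLOW(S) ⊇ {$}; new: +{$}
  S→d B d: FOLLOW(B) ⊇ FIRST(d) = {d}; new: +{d}
  FOLLOW[S]={$}  FOLLOW[A]={$}  FOLLOW[B]={d}
iter 2: — fixpoint
  FOLLOW[S]={$}  FOLLOW[A]={$}  FOLLOW[B]={d}

FOLLOW(B) = ["d"]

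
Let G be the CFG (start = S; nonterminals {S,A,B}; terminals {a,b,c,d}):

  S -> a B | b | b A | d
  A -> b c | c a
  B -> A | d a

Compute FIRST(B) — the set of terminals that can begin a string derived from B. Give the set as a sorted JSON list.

FIRST iteration:
round 1:
  A via A→b c: +{b}
  A via A→c a: +{c}
  B via B→A: +{b,c}
  B via B→d a: +{d}
  S via S→a B: +{a}
  S via S→b: +{b}
  S via S→d: +{d}
  S: {a,b,d}  A: {b,c}  B: {b,c,d}
round 2: done
  S: {a,b,d}  A: {b,c}  B: {b,c,d}

FIRST(B) = ["b", "c", "d"]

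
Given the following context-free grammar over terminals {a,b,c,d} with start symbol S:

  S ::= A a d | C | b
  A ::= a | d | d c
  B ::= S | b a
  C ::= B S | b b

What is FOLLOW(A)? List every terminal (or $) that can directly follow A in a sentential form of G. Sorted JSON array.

FIRST sets, iterate to fixpoint:
round 1:
  A via A→a: +{a}
  A via A→d: +{d}
  B via B→b a: +{b}
  C via C→B S: +{b}
  S via S→A a d: +{a,d}
  S via S→C: +{b}
  FIRST(S)={a,b,d}  FIRST(A)={a,d}  FIRST(B)={b}  FIRST(C)={b}
round 2:
  B via B→S: +{a,d}
  C via C→B S: +{a,d}
  FIRST(S)={a,b,d}  FIRST(A)={a,d}  FIRST(B)={a,b,d}  FIRST(C)={a,b,d}
round 3: (no change)
  FIRST(S)={a,b,d}  FIRST(A)={a,d}  FIRST(B)={a,b,d}  FIRST(C)={a,b,d}

FOLLOW iteration:
seed FOLLOW(S) with $
[1]
  C→B S: FOLLOW(B) ⊇ FIRST(S) = {a,b,d}; new: +{a,b,d}
  S→A a d: FOLLOW(A) ⊇ FIRST(a) = {a}; new: +{a}
  S→C: FOLLOW(C) ⊇ FOLLOW(S) ⊇ {$}; new: +{$}
  FOLLOW(S)={$}  FOLLOW(A)={a}  FOLLOW(B)={a,b,d}  FOLLOW(C)={$}
[2]
  B→S: FOLLOW(S) ⊇ FOLLOW(B) ⊇ {a,b,d}; new: +{a,b,d}
  S→C: FOLLOW(C) ⊇ FOLLOW(S) ⊇ {$,a,b,d}; new: +{a,b,d}
  FOLLOW(S)={$,a,b,d}  FOLLOW(A)={a}  FOLLOW(B)={a,b,d}  FOLLOW(C)={$,a,b,d}
[3] done
  FOLLOW(S)={$,a,b,d}  FOLLOW(A)={a}  FOLLOW(B)={a,b,d}  FOLLOW(C)={$,a,b,d}

FOLLOW(A) = ["a"]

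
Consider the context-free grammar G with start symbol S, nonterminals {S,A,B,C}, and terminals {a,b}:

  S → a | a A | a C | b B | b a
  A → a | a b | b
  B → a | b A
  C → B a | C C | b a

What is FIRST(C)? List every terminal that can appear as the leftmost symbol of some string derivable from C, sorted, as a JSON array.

Compute FIRST by fixpoint:
[1]
  A via A→a: +{a}
  A via A→b: +{b}
  B via B→a: +{a}
  B via B→b A: +{b}
  C via C→B a: +{a,b}
  S via S→a: +{a}
  S via S→b B: +{b}
  FIRST(S)={a,b}  FIRST(A)={a,b}  FIRST(B)={a,b}  FIRST(C)={a,b}
[2] (no change)
  FIRST(S)={a,b}  FIRST(A)={a,b}  FIRST(B)={a,b}  FIRST(C)={a,b}

FIRST(C) = ["a", "b"]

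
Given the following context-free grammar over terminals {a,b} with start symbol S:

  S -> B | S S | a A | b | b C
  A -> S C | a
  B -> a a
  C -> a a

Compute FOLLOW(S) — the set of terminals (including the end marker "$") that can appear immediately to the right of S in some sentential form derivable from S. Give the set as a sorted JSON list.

Compute FIRST by fixpoint:
pass 1:
  A via A→a: +{a}
  B via B→a a: +{a}
  C via C→a a: +{a}
  S via S→B: +{a}
  S via S→b: +{b}
  FIRST(S)={a,b}  FIRST(A)={a}  FIRST(B)={a}  FIRST(C)={a}
pass 2:
  A via A→S C: +{b}
  FIRST(S)={a,b}  FIRST(A)={a,b}  FIRST(B)={a}  FIRST(C)={a}
pass 3: (no change)
  FIRST(S)={a,b}  FIRST(A)={a,b}  FIRST(B)={a}  FIRST(C)={a}

Compute FOLLOW by fixpoint:
FOLLOW(S) := {$}
iter 1:
  A→S C: FOLLOW(S) ⊇ FIRST(C) = {a}; new: +{a}
  S→B: FOLLOW(B) ⊇ FOLLOW(S) ⊇ {$,a}; new: +{$,a}
  S→S S: FOLLOW(S) ⊇ FIRST(S) = {a,b}; new: +{b}
  S→a A: FOLLOW(A) ⊇ FOLLOW(S) ⊇ {$,a,b}; new: +{$,a,b}
  S→b C: FOLLOW(C) ⊇ FOLLOW(S) ⊇ {$,a,b}; new: +{$,a,b}
  S: {$,a,b}  A: {$,a,b}  B: {$,a}  C: {$,a,b}
iter 2:
  S→B: FOLLOW(B) ⊇ FOLLOW(S) ⊇ {$,a,b}; new: +{b}
  S: {$,a,b}  A: {$,a,b}  B: {$,a,b}  C: {$,a,b}
iter 3: — fixpoint
  S: {$,a,b}  A: {$,a,b}  B: {$,a,b}  C: {$,a,b}

FOLLOW(S) = ["$", "a", "b"]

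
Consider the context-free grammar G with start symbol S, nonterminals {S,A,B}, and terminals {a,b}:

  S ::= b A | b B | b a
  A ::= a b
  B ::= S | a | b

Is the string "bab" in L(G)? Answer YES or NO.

CNF form of G:
  S -> T1 A | T1 B | T1 T0
  A -> T0 T1
  B -> T1 A | T1 B | T1 T0 | a | b
  T0 -> a
  T1 -> b

CYK fill:
  T[0,0] 'b' = {B,T1}  orig:{B}
  T[1,1] 'a' = {B,T0}  orig:{B}
  T[2,2] 'b' = {B,T1}  orig:{B}
  T[0,1] 'ba' = {B,S}
  T[1,2] 'ab' = {A}
  T[0,2] 'bab' = {B,S}

S ∈ T[0,2] ⇒ YES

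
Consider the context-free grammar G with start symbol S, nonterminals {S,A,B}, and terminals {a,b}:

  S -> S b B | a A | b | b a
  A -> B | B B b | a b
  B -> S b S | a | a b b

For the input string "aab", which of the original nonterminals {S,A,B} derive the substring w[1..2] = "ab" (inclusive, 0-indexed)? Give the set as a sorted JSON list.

Convert to CNF:
  S -> S X7 | T0 T1 | T1 A | b
  A -> B X2 | S X3 | T1 T0 | T1 X4 | a
  B -> S X5 | T1 X6 | a
  T0 -> b
  T1 -> a
  X2 -> B T0
  X3 -> T0 S
  X4 -> T0 T0
  X5 -> T0 S
  X6 -> T0 T0
  X7 -> T0 B

CYK fill (cells [i..j] with 1 ≤ i ≤ j ≤ 2 only):
  T[1,1] 'a' = {A,B,T1}  orig:{A,B}
  T[2,2] 'b' = {S,T0}  orig:{S}
  T[1,2] 'ab' = {A,X2}  orig:{A}

Original NTs in T[1,2] deriving "ab": ["A"]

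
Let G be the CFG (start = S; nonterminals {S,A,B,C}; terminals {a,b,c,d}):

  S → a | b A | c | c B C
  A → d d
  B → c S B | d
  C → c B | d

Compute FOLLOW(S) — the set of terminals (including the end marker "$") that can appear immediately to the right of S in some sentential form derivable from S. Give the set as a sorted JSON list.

Compute FIRST by fixpoint:
pass 1:
  A via A→d d: +{d}
  B via B→c S B: +{c}
  B via B→d: +{d}
  C via C→c B: +{c}
  C via C→d: +{d}
  S via S→a: +{a}
  S via S→b A: +{b}
  S via S→c: +{c}
  S: {a,b,c}  A: {d}  B: {c,d}  C: {c,d}
pass 2: (stable)
  S: {a,b,c}  A: {d}  B: {c,d}  C: {c,d}

FOLLOW sets:
seed FOLLOW(S) with $
pass 1:
  B→c S B: FOLLOW(S) ⊇ FIRST(B) = {c,d}; new: +{c,d}
  S→b A: FOLLOW(A) ⊇ FOLLOW(S) ⊇ {$,c,d}; new: +{$,c,d}
  S→c B C: FOLLOW(B) ⊇ FIRST(C) = {c,d}; new: +{c,d}
  S→c B C: FOLLOW(C) ⊇ FOLLOW(S) ⊇ {$,c,d}; new: +{$,c,d}
  S: {$,c,d}  A: {$,c,d}  B: {c,d}  C: {$,c,d}
pass 2:
  C→c B: FOLLOW(B) ⊇ FOLLOW(C) ⊇ {$,c,d}; new: +{$}
  S: {$,c,d}  A: {$,c,d}  B: {$,c,d}  C: {$,c,d}
pass 3: (no change)
  S: {$,c,d}  A: {$,c,d}  B: {$,c,d}  C: {$,c,d}

FOLLOW(S) = ["$", "c", "d"]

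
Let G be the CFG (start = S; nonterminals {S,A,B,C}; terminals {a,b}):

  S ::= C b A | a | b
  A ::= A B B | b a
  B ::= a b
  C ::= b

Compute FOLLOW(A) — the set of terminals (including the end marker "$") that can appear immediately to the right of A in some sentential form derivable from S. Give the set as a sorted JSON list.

Compute FIRST by fixpoint:
[1]
  A via A→b a: +{b}
  B via B→a b: +{a}
  C via C→b: +{b}
  S via S→C b A: +{b}
  S via S→a: +{a}
  FIRST(S)={a,b}  FIRST(A)={b}  FIRST(B)={a}  FIRST(C)={b}
[2] — fixpoint
  FIRST(S)={a,b}  FIRST(A)={b}  FIRST(B)={a}  FIRST(C)={b}

FOLLOW iteration:
FOLLOW(S) := {$}
pass 1:
  A→A B B: FOLLOW(A) ⊇ FIRST(B) = {a}; new: +{a}
  A→A B B: FOLLOW(B) ⊇ FIRST(B) = {a}; new: +{a}
  S→C b A: FOLLOW(C) ⊇ FIRST(b) = {b}; new: +{b}
  S→C b A: FOLLOW(A) ⊇ FOLLOW(S) ⊇ {$}; new: +{$}
  FOLLOW[S]={$}  FOLLOW[A]={$,a}  FOLLOW[B]={a}  FOLLOW[C]={b}
pass 2:
  A→A B B: FOLLOW(B) ⊇ FOLLOW(A) ⊇ {$,a}; new: +{$}
  FOLLOW[S]={$}  FOLLOW[A]={$,a}  FOLLOW[B]={$,a}  FOLLOW[C]={b}
pass 3: (stable)
  FOLLOW[S]={$}  FOLLOW[A]={$,a}  FOLLOW[B]={$,a}  FOLLOW[C]={b}

FOLLOW(A) = ["$", "a"]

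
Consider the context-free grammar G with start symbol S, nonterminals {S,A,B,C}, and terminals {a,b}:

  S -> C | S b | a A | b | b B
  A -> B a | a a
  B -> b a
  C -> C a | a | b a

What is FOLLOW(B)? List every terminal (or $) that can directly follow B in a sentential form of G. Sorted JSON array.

FIRST iteration:
iter 1:
  A via A→a a: +{a}
  B via B→b a: +{b}
  C via C→a: +{a}
  C via C→b a: +{b}
  S via S→C: +{a,b}
  S: {a,b}  A: {a}  B: {b}  C: {a,b}
iter 2:
  A via A→B a: +{b}
  S: {a,b}  A: {a,b}  B: {b}  C: {a,b}
iter 3: — fixpoint
  S: {a,b}  A: {a,b}  B: {b}  C: {a,b}

FOLLOW iteration:
initialize: $ ∈ FOLLOW(S)
round 1:
  A→B a: FOLLOW(B) ⊇ FIRST(a) = {a}; new: +{a}
  C→C a: FOLLOW(C) ⊇ FIRST(a) = {a}; new: +{a}
  S→C: FOLLOW(C) ⊇ FOLLOW(S) ⊇ {$}; new: +{$}
  S→S b: FOLLOW(S) ⊇ FIRST(b) = {b}; new: +{b}
  S→a A: FOLLOW(A) ⊇ FOLLOW(S) ⊇ {$,b}; new: +{$,b}
  S→b B: FOLLOW(B) ⊇ FOLLOW(S) ⊇ {$,b}; new: +{$,b}
  FOLLOW(S)={$,b}  FOLLOW(A)={$,b}  FOLLOW(B)={$,a,b}  FOLLOW(C)={$,a}
round 2:
  S→C: FOLLOW(C) ⊇ FOLLOW(S) ⊇ {$,b}; new: +{b}
  FOLLOW(S)={$,b}  FOLLOW(A)={$,b}  FOLLOW(B)={$,a,b}  FOLLOW(C)={$,a,b}
round 3: (no change)
  FOLLOW(S)={$,b}  FOLLOW(A)={$,b}  FOLLOW(B)={$,a,b}  FOLLOW(C)={$,a,b}

FOLLOW(B) = ["$", "a", "b"]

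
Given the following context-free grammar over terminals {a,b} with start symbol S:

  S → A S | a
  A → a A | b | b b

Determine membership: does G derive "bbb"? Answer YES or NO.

CNF form of G:
  S -> A S | a
  A -> T0 A | T1 T1 | b
  T0 -> a
  T1 -> b

CYK table (by increasing span):
  cell(0,0) b: {A,T1}  orig:{A}
  cell(1,1) b: {A,T1}  orig:{A}
  cell(2,2) b: {A,T1}  orig:{A}
  cell(0,1) bb: {A}
  cell(1,2) bb: {A}
  cell(0,2) bbb: ∅

S ∉ T[0,2] ⇒ NO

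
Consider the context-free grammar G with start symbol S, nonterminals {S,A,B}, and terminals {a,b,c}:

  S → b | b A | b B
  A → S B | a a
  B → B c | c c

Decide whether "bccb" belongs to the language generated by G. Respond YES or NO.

Convert to CNF:
  S -> T2 A | T2 B | b
  A -> S B | T0 T0
  B -> B T1 | T1 T1
  T0 -> a
  T1 -> c
  T2 -> b

CYK table (by increasing span):
  T[0,0] 'b' = {S,T2}  orig:{S}
  T[1,1] 'c' = {T1}  orig:{}
  T[2,2] 'c' = {T1}  orig:{}
  T[3,3] 'b' = {S,T2}  orig:{S}
  T[0,1] 'bc' = ∅
  T[1,2] 'cc' = {B}
  T[2,3] 'cb' = ∅
  T[0,2] 'bcc' = {A,S}
  T[1,3] 'ccb' = ∅
  T[0,3] 'bccb' = ∅

S ∉ T[0,3] ⇒ NO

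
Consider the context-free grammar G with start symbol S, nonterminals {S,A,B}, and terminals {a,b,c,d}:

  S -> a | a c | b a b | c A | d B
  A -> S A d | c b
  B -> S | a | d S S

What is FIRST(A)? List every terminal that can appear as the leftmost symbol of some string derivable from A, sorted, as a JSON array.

Compute FIRST by fixpoint:
iter 1:
  A via A→c b: +{c}
  B via B→a: +{a}
  B via B→d S S: +{d}
  S via S→a: +{a}
  S via S→b a b: +{b}
  S via S→c A: +{c}
  S via S→d B: +{d}
  S: {a,b,c,d}  A: {c}  B: {a,d}
iter 2:
  A via A→S A d: +{a,b,d}
  B via B→S: +{b,c}
  S: {a,b,c,d}  A: {a,b,c,d}  B: {a,b,c,d}
iter 3: (stable)
  S: {a,b,c,d}  A: {a,b,c,d}  B: {a,b,c,d}

FIRST(A) = ["a", "b", "c", "d"]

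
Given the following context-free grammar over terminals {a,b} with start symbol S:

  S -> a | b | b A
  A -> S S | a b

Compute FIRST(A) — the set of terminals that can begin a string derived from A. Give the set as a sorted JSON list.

Compute FIRST by fixpoint:
round 1:
  A via A→a b: +{a}
  S via S→a: +{a}
  S via S→b: +{b}
  FIRST[S]={a,b}  FIRST[A]={a}
round 2:
  A via A→S S: +{b}
  FIRST[S]={a,b}  FIRST[A]={a,b}
round 3: — fixpoint
  FIRST[S]={a,b}  FIRST[A]={a,b}

FIRST(A) = ["a", "b"]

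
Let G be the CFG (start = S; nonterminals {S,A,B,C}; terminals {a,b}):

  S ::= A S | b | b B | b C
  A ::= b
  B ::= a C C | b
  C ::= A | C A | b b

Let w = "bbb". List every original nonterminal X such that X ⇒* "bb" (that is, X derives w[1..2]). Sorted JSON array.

CNF form of G:
  S -> A S | T1 B | T1 C | b
  A -> b
  B -> T0 X2 | b
  C -> C A | T1 T1 | b
  T0 -> a
  T1 -> b
  X2 -> C C

CYK table (by increasing span), restricted to cells inside w[1..2]:
  T[1,1] 'b' = {A,B,C,S,T1}  orig:{A,B,C,S}
  T[2,2] 'b' = {A,B,C,S,T1}  orig:{A,B,C,S}
  T[1,2] 'bb' = {C,S,X2}  orig:{C,S}

Original NTs in T[1,2] deriving "bb": ["C", "S"]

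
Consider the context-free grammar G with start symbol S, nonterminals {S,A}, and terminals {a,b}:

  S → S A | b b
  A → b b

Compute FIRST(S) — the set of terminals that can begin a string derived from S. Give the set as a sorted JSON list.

FIRST sets, iterate to fixpoint:
pass 1:
  A via A→b b: +{b}
  S via S→b b: +{b}
  FIRST(S)={b}  FIRST(A)={b}
pass 2: (no change)
  FIRST(S)={b}  FIRST(A)={b}

FIRST(S) = ["b"]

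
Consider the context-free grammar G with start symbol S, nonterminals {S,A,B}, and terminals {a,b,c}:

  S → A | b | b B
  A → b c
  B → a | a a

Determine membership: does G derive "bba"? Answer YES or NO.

Convert to CNF:
  S -> T0 B | T0 T1 | b
  A -> T0 T1
  B -> T2 T2 | a
  T0 -> b
  T1 -> c
  T2 -> a

Fill CYK table bottom-up:
  T[0,0] 'b' = {S,T0}  orig:{S}
  T[1,1] 'b' = {S,T0}  orig:{S}
  T[2,2] 'a' = {B,T2}  orig:{B}
  T[0,1] 'bb' = ∅
  T[1,2] 'ba' = {S}
  T[0,2] 'bba' = ∅

S ∉ T[0,2] ⇒ NO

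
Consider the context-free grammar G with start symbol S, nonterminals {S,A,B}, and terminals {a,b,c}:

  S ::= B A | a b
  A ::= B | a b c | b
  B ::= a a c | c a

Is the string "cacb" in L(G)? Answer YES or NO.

CNF form of G:
  S -> B A | T0 T2
  A -> T0 X3 | T0 X4 | T1 T0 | b
  B -> T0 X5 | T1 T0
  T0 -> a
  T1 -> c
  T2 -> b
  X3 -> T0 T1
  X4 -> T2 T1
  X5 -> T0 T1

CYK fill:
  T[0,0] 'c' = {T1}  orig:{}
  T[1,1] 'a' = {T0}  orig:{}
  T[2,2] 'c' = {T1}  orig:{}
  T[3,3] 'b' = {A,T2}  orig:{A}
  T[0,1] 'ca' = {A,B}
  T[1,2] 'ac' = {X3,X5}  orig:{}
  T[2,3] 'cb' = ∅
  T[0,2] 'cac' = ∅
  T[1,3] 'acb' = ∅
  T[0,3] 'cacb' = ∅

S ∉ T[0,3] ⇒ NO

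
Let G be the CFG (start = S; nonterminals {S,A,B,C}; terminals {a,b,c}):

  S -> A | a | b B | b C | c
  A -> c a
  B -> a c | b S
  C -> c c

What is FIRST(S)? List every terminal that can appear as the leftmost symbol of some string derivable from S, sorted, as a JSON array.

FIRST iteration:
round 1:
  A via A→c a: +{c}
  B via B→a c: +{a}
  B via B→b S: +{b}
  C via C→c c: +{c}
  S via S→A: +{c}
  S via S→a: +{a}
  S via S→b B: +{b}
  FIRST[S]={a,b,c}  FIRST[A]={c}  FIRST[B]={a,b}  FIRST[C]={c}
round 2: (no change)
  FIRST[S]={a,b,c}  FIRST[A]={c}  FIRST[B]={a,b}  FIRST[C]={c}

FIRST(S) = ["a", "b", "c"]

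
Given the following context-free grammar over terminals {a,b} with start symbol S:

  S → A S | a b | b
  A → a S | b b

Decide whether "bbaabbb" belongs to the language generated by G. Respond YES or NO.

Convert to CNF:
  S -> A S | T0 T1 | b
  A -> T0 S | T1 T1
  T0 -> a
  T1 -> b

CYK table (by increasing span):
  cell(0,0) b: {S,T1}  orig:{S}
  cell(1,1) b: {S,T1}  orig:{S}
  cell(2,2) a: {T0}  orig:{}
  cell(3,3) a: {T0}  orig:{}
  cell(4,4) b: {S,T1}  orig:{S}
  cell(5,5) b: {S,T1}  orig:{S}
  cell(6,6) b: {S,T1}  orig:{S}
  cell(0,1) bb: {A}
  cell(1,2) ba: ∅
  cell(2,3) aa: ∅
  cell(3,4) ab: {A,S}
  cell(4,5) bb: {A}
  cell(5,6) bb: {A}
  cell(0,2) bba: ∅
  cell(1,3) baa: ∅
  cell(2,4) aab: {A}
  cell(3,5) abb: {S}
  cell(4,6) bbb: {S}
  cell(0,3) bbaa: ∅
  cell(1,4) baab: ∅
  cell(2,5) aabb: {A,S}
  cell(3,6) abbb: {A}
  cell(0,4) bbaab: ∅
  cell(1,5) baabb: ∅
  cell(2,6) aabbb: {S}
  cell(0,5) bbaabb: {S}
  cell(1,6) baabbb: ∅
  cell(0,6) bbaabbb: {S}

S ∈ T[0,6] ⇒ YES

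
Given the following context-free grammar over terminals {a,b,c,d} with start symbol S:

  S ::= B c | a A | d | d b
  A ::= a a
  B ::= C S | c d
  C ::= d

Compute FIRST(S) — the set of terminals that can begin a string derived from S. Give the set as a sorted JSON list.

FIRST iteration:
pass 1:
  A via A→a a: +{a}
  B via B→c d: +{c}
  C via C→d: +{d}
  S via S→B c: +{c}
  S via S→a A: +{a}
  S via S→d: +{d}
  S: {a,c,d}  A: {a}  B: {c}  C: {d}
pass 2:
  B via B→C S: +{d}
  S: {a,c,d}  A: {a}  B: {c,d}  C: {d}
pass 3: (stable)
  S: {a,c,d}  A: {a}  B: {c,d}  C: {d}

FIRST(S) = ["a", "c", "d"]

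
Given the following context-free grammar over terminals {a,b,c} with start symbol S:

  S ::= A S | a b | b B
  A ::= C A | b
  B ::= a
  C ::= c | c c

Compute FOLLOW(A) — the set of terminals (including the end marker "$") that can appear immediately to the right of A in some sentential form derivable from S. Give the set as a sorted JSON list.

FIRST iteration:
[1]
  A via A→b: +{b}
  B via B→a: +{a}
  C via C→c: +{c}
  S via S→A S: +{b}
  S via S→a b: +{a}
  S: {a,b}  A: {b}  B: {a}  C: {c}
[2]
  A via A→C A: +{c}
  S via S→A S: +{c}
  S: {a,b,c}  A: {b,c}  B: {a}  C: {c}
[3] done
  S: {a,b,c}  A: {b,c}  B: {a}  C: {c}

Compute FOLLOW by fixpoint:
seed FOLLOW(S) with $
iter 1:
  A→C A: FOLLOW(C) ⊇ FIRST(A) = {b,c}; new: +{b,c}
  S→A S: FOLLOW(A) ⊇ FIRST(S) = {a,b,c}; new: +{a,b,c}
  S→b B: FOLLOW(B) ⊇ FOLLOW(S) ⊇ {$}; new: +{$}
  S: {$}  A: {a,b,c}  B: {$}  C: {b,c}
iter 2: (no change)
  S: {$}  A: {a,b,c}  B: {$}  C: {b,c}

FOLLOW(A) = ["a", "b", "c"]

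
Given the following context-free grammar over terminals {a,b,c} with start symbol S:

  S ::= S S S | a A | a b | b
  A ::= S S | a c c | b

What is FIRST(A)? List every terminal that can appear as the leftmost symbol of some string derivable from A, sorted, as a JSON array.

FIRST sets, iterate to fixpoint:
[1]
  A via A→a c c: +{a}
  A via A→b: +{b}
  S via S→a A: +{a}
  S via S→b: +{b}
  FIRST[S]={a,b}  FIRST[A]={a,b}
[2] (stable)
  FIRST[S]={a,b}  FIRST[A]={a,b}

FIRST(A) = ["a", "b"]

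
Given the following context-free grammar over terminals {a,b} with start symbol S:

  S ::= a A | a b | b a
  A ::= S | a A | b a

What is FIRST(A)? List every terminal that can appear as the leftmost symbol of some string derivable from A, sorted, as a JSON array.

FIRST iteration:
[1]
  A via A→a A: +{a}
  A via A→b a: +{b}
  S via S→a A: +{a}
  S via S→b a: +{b}
  FIRST(S)={a,b}  FIRST(A)={a,b}
[2] (stable)
  FIRST(S)={a,b}  FIRST(A)={a,b}

FIRST(A) = ["a", "b"]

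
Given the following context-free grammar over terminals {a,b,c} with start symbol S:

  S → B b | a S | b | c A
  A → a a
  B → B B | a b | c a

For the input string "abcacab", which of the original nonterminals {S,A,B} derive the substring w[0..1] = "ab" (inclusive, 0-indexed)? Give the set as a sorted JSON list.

Convert to CNF:
  S -> B T1 | T0 S | T2 A | b
  A -> T0 T0
  B -> B B | T0 T1 | T2 T0
  T0 -> a
  T1 -> b
  T2 -> c

Fill CYK table bottom-up — only the sub-triangle for w[0..1]:
  [0..0]={T0}  "a"  orig:{}
  [1..1]={S,T1}  "b"  orig:{S}
  [0..1]={B,S}  "ab"

Original NTs in T[0,1] deriving "ab": ["B", "S"]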